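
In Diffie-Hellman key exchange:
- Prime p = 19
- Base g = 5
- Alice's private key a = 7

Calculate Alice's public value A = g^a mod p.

Step 1: A = g^a mod p = 5^7 mod 19.
  5^1 mod 19 = 5
  5^2 mod 19 = (5 * 5) mod 19 = 6
  5^3 mod 19 = (6 * 5) mod 19 = 11
  5^4 mod 19 = (11 * 5) mod 19 = 17
  5^5 mod 19 = (17 * 5) mod 19 = 9
  5^6 mod 19 = (9 * 5) mod 19 = 7
  5^7 mod 19 = (7 * 5) mod 19 = 16
Result: A = 16.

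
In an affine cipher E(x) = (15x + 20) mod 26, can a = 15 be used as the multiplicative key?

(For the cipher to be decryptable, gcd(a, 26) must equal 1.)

Step 1: Compute gcd(15, 26).
Step 2: gcd(15, 26) = 1.
Since gcd = 1, 15 is coprime with 26, so it is a valid key.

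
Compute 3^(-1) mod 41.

Step 1: We need x such that 3 * x = 1 (mod 41).
Step 2: Using the extended Euclidean algorithm or trial:
  3 * 14 = 42 = 1 * 41 + 1.
Step 3: Since 42 mod 41 = 1, the inverse is x = 14.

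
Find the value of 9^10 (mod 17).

Step 1: Compute 9^10 mod 17 step by step, reducing modulo 17 at each step.
  9^1 mod 17 = 9
  9^2 mod 17 = (9 * 9) mod 17 = 13
  9^3 mod 17 = (13 * 9) mod 17 = 15
  9^4 mod 17 = (15 * 9) mod 17 = 16
  9^5 mod 17 = (16 * 9) mod 17 = 8
  9^6 mod 17 = (8 * 9) mod 17 = 4
  9^7 mod 17 = (4 * 9) mod 17 = 2
  9^8 mod 17 = (2 * 9) mod 17 = 1
  9^9 mod 17 = (1 * 9) mod 17 = 9
  9^10 mod 17 = (9 * 9) mod 17 = 13
Step 2: Result = 13.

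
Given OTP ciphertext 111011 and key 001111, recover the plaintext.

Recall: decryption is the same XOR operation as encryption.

Step 1: XOR ciphertext with key:
  Ciphertext: 111011
  Key:        001111
  XOR:        110100
Step 2: Plaintext = 110100 = 52 in decimal.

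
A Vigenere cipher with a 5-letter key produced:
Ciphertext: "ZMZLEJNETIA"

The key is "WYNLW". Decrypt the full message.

Step 1: Key 'WYNLW' has length 5. Extended key: WYNLWWYNLWW
Step 2: Decrypt each position:
  Z(25) - W(22) = 3 = D
  M(12) - Y(24) = 14 = O
  Z(25) - N(13) = 12 = M
  L(11) - L(11) = 0 = A
  E(4) - W(22) = 8 = I
  J(9) - W(22) = 13 = N
  N(13) - Y(24) = 15 = P
  E(4) - N(13) = 17 = R
  T(19) - L(11) = 8 = I
  I(8) - W(22) = 12 = M
  A(0) - W(22) = 4 = E
Plaintext: DOMAINPRIME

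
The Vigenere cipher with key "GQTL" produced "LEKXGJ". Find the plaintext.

Step 1: Extend key: GQTLGQ
Step 2: Decrypt each letter (c - k) mod 26:
  L(11) - G(6) = (11-6) mod 26 = 5 = F
  E(4) - Q(16) = (4-16) mod 26 = 14 = O
  K(10) - T(19) = (10-19) mod 26 = 17 = R
  X(23) - L(11) = (23-11) mod 26 = 12 = M
  G(6) - G(6) = (6-6) mod 26 = 0 = A
  J(9) - Q(16) = (9-16) mod 26 = 19 = T
Plaintext: FORMAT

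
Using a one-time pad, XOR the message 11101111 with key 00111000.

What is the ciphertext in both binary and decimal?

Step 1: Write out the XOR operation bit by bit:
  Message: 11101111
  Key:     00111000
  XOR:     11010111
Step 2: Convert to decimal: 11010111 = 215.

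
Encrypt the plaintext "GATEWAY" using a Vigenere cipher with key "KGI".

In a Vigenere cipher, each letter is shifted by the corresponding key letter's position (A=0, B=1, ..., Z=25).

Step 1: Repeat key to match plaintext length:
  Plaintext: GATEWAY
  Key:       KGIKGIK
Step 2: Encrypt each letter:
  G(6) + K(10) = (6+10) mod 26 = 16 = Q
  A(0) + G(6) = (0+6) mod 26 = 6 = G
  T(19) + I(8) = (19+8) mod 26 = 1 = B
  E(4) + K(10) = (4+10) mod 26 = 14 = O
  W(22) + G(6) = (22+6) mod 26 = 2 = C
  A(0) + I(8) = (0+8) mod 26 = 8 = I
  Y(24) + K(10) = (24+10) mod 26 = 8 = I
Ciphertext: QGBOCII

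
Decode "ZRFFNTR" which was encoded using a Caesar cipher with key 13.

Step 1: Reverse the shift by subtracting 13 from each letter position.
  Z (position 25) -> position (25-13) mod 26 = 12 -> M
  R (position 17) -> position (17-13) mod 26 = 4 -> E
  F (position 5) -> position (5-13) mod 26 = 18 -> S
  F (position 5) -> position (5-13) mod 26 = 18 -> S
  N (position 13) -> position (13-13) mod 26 = 0 -> A
  T (position 19) -> position (19-13) mod 26 = 6 -> G
  R (position 17) -> position (17-13) mod 26 = 4 -> E
Decrypted message: MESSAGE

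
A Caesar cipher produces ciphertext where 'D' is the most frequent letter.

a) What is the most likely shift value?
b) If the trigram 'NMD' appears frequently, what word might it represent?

Step 1: In English, 'E' is the most frequent letter (12.7%).
Step 2: The most frequent ciphertext letter is 'D' (position 3).
Step 3: Shift = (3 - 4) mod 26 = 25.
Step 4: Decrypt 'NMD' by shifting back 25:
  N -> O
  M -> N
  D -> E
Step 5: 'NMD' decrypts to 'ONE'.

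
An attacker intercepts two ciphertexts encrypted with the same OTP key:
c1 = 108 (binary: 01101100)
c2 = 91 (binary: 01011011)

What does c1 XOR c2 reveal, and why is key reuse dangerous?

Step 1: c1 XOR c2 = (m1 XOR k) XOR (m2 XOR k).
Step 2: By XOR associativity/commutativity: = m1 XOR m2 XOR k XOR k = m1 XOR m2.
Step 3: 01101100 XOR 01011011 = 00110111 = 55.
Step 4: The key cancels out! An attacker learns m1 XOR m2 = 55, revealing the relationship between plaintexts.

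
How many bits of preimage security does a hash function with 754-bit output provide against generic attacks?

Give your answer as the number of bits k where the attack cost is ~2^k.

Step 1: The hash has a 754-bit output.
Step 2: Preimage resistance means: given a digest h(x), it should be infeasible to find any input that hashes to it.
With a 754-bit output there are 2^754 possible digests, so a generic brute-force preimage search costs about 2^754 evaluations.
Step 3: Security level = 754 bits.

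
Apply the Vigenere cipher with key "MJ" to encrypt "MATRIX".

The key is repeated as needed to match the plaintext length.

Step 1: Repeat key to match plaintext length:
  Plaintext: MATRIX
  Key:       MJMJMJ
Step 2: Encrypt each letter:
  M(12) + M(12) = (12+12) mod 26 = 24 = Y
  A(0) + J(9) = (0+9) mod 26 = 9 = J
  T(19) + M(12) = (19+12) mod 26 = 5 = F
  R(17) + J(9) = (17+9) mod 26 = 0 = A
  I(8) + M(12) = (8+12) mod 26 = 20 = U
  X(23) + J(9) = (23+9) mod 26 = 6 = G
Ciphertext: YJFAUG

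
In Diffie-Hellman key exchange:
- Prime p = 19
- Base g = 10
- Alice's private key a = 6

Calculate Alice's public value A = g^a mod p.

Step 1: A = g^a mod p = 10^6 mod 19.
  10^1 mod 19 = 10
  10^2 mod 19 = (10 * 10) mod 19 = 5
  10^3 mod 19 = (5 * 10) mod 19 = 12
  10^4 mod 19 = (12 * 10) mod 19 = 6
  10^5 mod 19 = (6 * 10) mod 19 = 3
  10^6 mod 19 = (3 * 10) mod 19 = 11
Result: A = 11.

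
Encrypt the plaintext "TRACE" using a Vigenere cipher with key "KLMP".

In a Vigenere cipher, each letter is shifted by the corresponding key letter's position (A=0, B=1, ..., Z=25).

Step 1: Repeat key to match plaintext length:
  Plaintext: TRACE
  Key:       KLMPK
Step 2: Encrypt each letter:
  T(19) + K(10) = (19+10) mod 26 = 3 = D
  R(17) + L(11) = (17+11) mod 26 = 2 = C
  A(0) + M(12) = (0+12) mod 26 = 12 = M
  C(2) + P(15) = (2+15) mod 26 = 17 = R
  E(4) + K(10) = (4+10) mod 26 = 14 = O
Ciphertext: DCMRO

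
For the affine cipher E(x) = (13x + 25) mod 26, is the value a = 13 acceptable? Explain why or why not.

Step 1: Compute gcd(13, 26).
Step 2: gcd(13, 26) = 13.
Since gcd = 13 != 1, 13 shares a common factor with 26, so it cannot be used.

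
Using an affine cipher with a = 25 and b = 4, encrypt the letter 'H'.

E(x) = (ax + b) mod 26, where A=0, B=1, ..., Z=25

Step 1: Convert 'H' to number: x = 7.
Step 2: E(7) = (25 * 7 + 4) mod 26 = 179 mod 26 = 23.
Step 3: Convert 23 back to letter: X.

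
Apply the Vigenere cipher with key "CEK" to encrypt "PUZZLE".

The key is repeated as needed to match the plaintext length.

Step 1: Repeat key to match plaintext length:
  Plaintext: PUZZLE
  Key:       CEKCEK
Step 2: Encrypt each letter:
  P(15) + C(2) = (15+2) mod 26 = 17 = R
  U(20) + E(4) = (20+4) mod 26 = 24 = Y
  Z(25) + K(10) = (25+10) mod 26 = 9 = J
  Z(25) + C(2) = (25+2) mod 26 = 1 = B
  L(11) + E(4) = (11+4) mod 26 = 15 = P
  E(4) + K(10) = (4+10) mod 26 = 14 = O
Ciphertext: RYJBPO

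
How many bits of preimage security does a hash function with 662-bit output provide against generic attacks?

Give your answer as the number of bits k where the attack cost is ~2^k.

Step 1: The hash has a 662-bit output.
Step 2: Preimage resistance means: given a digest h(x), it should be infeasible to find any input that hashes to it.
With a 662-bit output there are 2^662 possible digests, so a generic brute-force preimage search costs about 2^662 evaluations.
Step 3: Security level = 662 bits.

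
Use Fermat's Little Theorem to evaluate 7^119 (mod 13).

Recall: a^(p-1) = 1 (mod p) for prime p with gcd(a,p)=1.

Step 1: Since 13 is prime, by Fermat's Little Theorem: 7^12 = 1 (mod 13).
Step 2: Reduce exponent: 119 mod 12 = 11.
Step 3: So 7^119 = 7^11 (mod 13).
Step 4: 7^11 mod 13 = 2.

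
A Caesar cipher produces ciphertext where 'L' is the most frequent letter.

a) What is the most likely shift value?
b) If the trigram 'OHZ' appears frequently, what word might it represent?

Step 1: In English, 'E' is the most frequent letter (12.7%).
Step 2: The most frequent ciphertext letter is 'L' (position 11).
Step 3: Shift = (11 - 4) mod 26 = 7.
Step 4: Decrypt 'OHZ' by shifting back 7:
  O -> H
  H -> A
  Z -> S
Step 5: 'OHZ' decrypts to 'HAS'.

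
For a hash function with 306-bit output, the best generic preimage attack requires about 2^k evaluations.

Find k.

Step 1: The hash has a 306-bit output.
Step 2: Preimage resistance means: given a digest h(x), it should be infeasible to find any input that hashes to it.
With a 306-bit output there are 2^306 possible digests, so a generic brute-force preimage search costs about 2^306 evaluations.
Step 3: Security level = 306 bits.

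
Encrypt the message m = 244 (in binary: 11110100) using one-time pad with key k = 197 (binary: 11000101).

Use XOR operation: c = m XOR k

Step 1: Write out the XOR operation bit by bit:
  Message: 11110100
  Key:     11000101
  XOR:     00110001
Step 2: Convert to decimal: 00110001 = 49.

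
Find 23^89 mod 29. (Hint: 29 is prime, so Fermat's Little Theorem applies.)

Step 1: Since 29 is prime, by Fermat's Little Theorem: 23^28 = 1 (mod 29).
Step 2: Reduce exponent: 89 mod 28 = 5.
Step 3: So 23^89 = 23^5 (mod 29).
Step 4: 23^5 mod 29 = 25.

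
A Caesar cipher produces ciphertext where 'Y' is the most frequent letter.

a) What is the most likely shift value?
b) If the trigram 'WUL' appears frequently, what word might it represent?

Step 1: In English, 'E' is the most frequent letter (12.7%).
Step 2: The most frequent ciphertext letter is 'Y' (position 24).
Step 3: Shift = (24 - 4) mod 26 = 20.
Step 4: Decrypt 'WUL' by shifting back 20:
  W -> C
  U -> A
  L -> R
Step 5: 'WUL' decrypts to 'CAR'.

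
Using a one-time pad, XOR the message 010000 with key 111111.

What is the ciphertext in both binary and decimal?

Step 1: Write out the XOR operation bit by bit:
  Message: 010000
  Key:     111111
  XOR:     101111
Step 2: Convert to decimal: 101111 = 47.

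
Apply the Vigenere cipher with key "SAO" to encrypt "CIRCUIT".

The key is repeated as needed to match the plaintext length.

Step 1: Repeat key to match plaintext length:
  Plaintext: CIRCUIT
  Key:       SAOSAOS
Step 2: Encrypt each letter:
  C(2) + S(18) = (2+18) mod 26 = 20 = U
  I(8) + A(0) = (8+0) mod 26 = 8 = I
  R(17) + O(14) = (17+14) mod 26 = 5 = F
  C(2) + S(18) = (2+18) mod 26 = 20 = U
  U(20) + A(0) = (20+0) mod 26 = 20 = U
  I(8) + O(14) = (8+14) mod 26 = 22 = W
  T(19) + S(18) = (19+18) mod 26 = 11 = L
Ciphertext: UIFUUWL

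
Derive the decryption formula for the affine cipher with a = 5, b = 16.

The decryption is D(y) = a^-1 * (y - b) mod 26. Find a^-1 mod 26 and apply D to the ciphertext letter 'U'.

Step 1: Find a^-1, the modular inverse of 5 mod 26.
Step 2: We need 5 * a^-1 = 1 (mod 26).
Step 3: 5 * 21 = 105 = 4 * 26 + 1, so a^-1 = 21.
Step 4: D(y) = 21(y - 16) mod 26.
Step 5: Apply to 'U' (y = 20): D(20) = 21 * (20 - 16) mod 26 = 21 * 4 mod 26 = 6 -> 'G'.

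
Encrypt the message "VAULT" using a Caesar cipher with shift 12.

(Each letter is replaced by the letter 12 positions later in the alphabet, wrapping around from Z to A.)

Step 1: For each letter, shift forward by 12 positions (mod 26).
  V (position 21) -> position (21+12) mod 26 = 7 -> H
  A (position 0) -> position (0+12) mod 26 = 12 -> M
  U (position 20) -> position (20+12) mod 26 = 6 -> G
  L (position 11) -> position (11+12) mod 26 = 23 -> X
  T (position 19) -> position (19+12) mod 26 = 5 -> F
Result: HMGXF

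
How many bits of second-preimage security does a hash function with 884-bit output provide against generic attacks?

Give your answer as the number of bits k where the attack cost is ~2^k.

Step 1: The hash has a 884-bit output.
Step 2: Second-preimage resistance means: given a specific input x, it should be infeasible to find a different y with h(y) = h(x).
With a 884-bit output, a generic search for a second preimage costs about 2^884 evaluations (each trial matches the fixed target with probability 2^-884).
Step 3: Security level = 884 bits.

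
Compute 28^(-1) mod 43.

Step 1: We need x such that 28 * x = 1 (mod 43).
Step 2: Using the extended Euclidean algorithm or trial:
  28 * 20 = 560 = 13 * 43 + 1.
Step 3: Since 560 mod 43 = 1, the inverse is x = 20.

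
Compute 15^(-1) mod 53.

Step 1: We need x such that 15 * x = 1 (mod 53).
Step 2: Using the extended Euclidean algorithm or trial:
  15 * 46 = 690 = 13 * 53 + 1.
Step 3: Since 690 mod 53 = 1, the inverse is x = 46.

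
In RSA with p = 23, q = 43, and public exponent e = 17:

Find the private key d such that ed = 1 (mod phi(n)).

Step 1: n = 23 * 43 = 989.
Step 2: phi(n) = 22 * 42 = 924.
Step 3: Find d such that 17 * d = 1 (mod 924).
Step 4: d = 17^(-1) mod 924 = 761.
Verification: 17 * 761 = 12937 = 14 * 924 + 1.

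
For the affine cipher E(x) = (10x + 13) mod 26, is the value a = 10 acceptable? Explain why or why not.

Step 1: Compute gcd(10, 26).
Step 2: gcd(10, 26) = 2.
Since gcd = 2 != 1, 10 shares a common factor with 26, so it cannot be used.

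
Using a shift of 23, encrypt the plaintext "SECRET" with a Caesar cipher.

Step 1: For each letter, shift forward by 23 positions (mod 26).
  S (position 18) -> position (18+23) mod 26 = 15 -> P
  E (position 4) -> position (4+23) mod 26 = 1 -> B
  C (position 2) -> position (2+23) mod 26 = 25 -> Z
  R (position 17) -> position (17+23) mod 26 = 14 -> O
  E (position 4) -> position (4+23) mod 26 = 1 -> B
  T (position 19) -> position (19+23) mod 26 = 16 -> Q
Result: PBZOBQ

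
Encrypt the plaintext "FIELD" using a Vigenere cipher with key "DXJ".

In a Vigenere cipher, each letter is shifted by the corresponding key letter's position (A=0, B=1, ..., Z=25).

Step 1: Repeat key to match plaintext length:
  Plaintext: FIELD
  Key:       DXJDX
Step 2: Encrypt each letter:
  F(5) + D(3) = (5+3) mod 26 = 8 = I
  I(8) + X(23) = (8+23) mod 26 = 5 = F
  E(4) + J(9) = (4+9) mod 26 = 13 = N
  L(11) + D(3) = (11+3) mod 26 = 14 = O
  D(3) + X(23) = (3+23) mod 26 = 0 = A
Ciphertext: IFNOA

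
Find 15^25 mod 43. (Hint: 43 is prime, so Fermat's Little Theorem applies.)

Step 1: Since 43 is prime, by Fermat's Little Theorem: 15^42 = 1 (mod 43).
Step 2: Reduce exponent: 25 mod 42 = 25.
Step 3: So 15^25 = 15^25 (mod 43).
Step 4: 15^25 mod 43 = 14.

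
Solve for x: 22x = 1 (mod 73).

Step 1: We need x such that 22 * x = 1 (mod 73).
Step 2: Using the extended Euclidean algorithm or trial:
  22 * 10 = 220 = 3 * 73 + 1.
Step 3: Since 220 mod 73 = 1, the inverse is x = 10.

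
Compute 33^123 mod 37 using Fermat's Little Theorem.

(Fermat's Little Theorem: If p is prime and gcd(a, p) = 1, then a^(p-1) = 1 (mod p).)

Step 1: Since 37 is prime, by Fermat's Little Theorem: 33^36 = 1 (mod 37).
Step 2: Reduce exponent: 123 mod 36 = 15.
Step 3: So 33^123 = 33^15 (mod 37).
Step 4: 33^15 mod 37 = 26.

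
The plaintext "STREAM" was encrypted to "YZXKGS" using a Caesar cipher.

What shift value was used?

Step 1: Compare first letters: S (position 18) -> Y (position 24).
Step 2: Shift = (24 - 18) mod 26 = 6.
The shift value is 6.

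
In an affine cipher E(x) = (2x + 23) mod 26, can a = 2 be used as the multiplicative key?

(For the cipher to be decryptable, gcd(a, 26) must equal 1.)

Step 1: Compute gcd(2, 26).
Step 2: gcd(2, 26) = 2.
Since gcd = 2 != 1, 2 shares a common factor with 26, so it cannot be used.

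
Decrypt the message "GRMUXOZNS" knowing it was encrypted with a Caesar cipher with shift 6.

Step 1: Reverse the shift by subtracting 6 from each letter position.
  G (position 6) -> position (6-6) mod 26 = 0 -> A
  R (position 17) -> position (17-6) mod 26 = 11 -> L
  M (position 12) -> position (12-6) mod 26 = 6 -> G
  U (position 20) -> position (20-6) mod 26 = 14 -> O
  X (position 23) -> position (23-6) mod 26 = 17 -> R
  O (position 14) -> position (14-6) mod 26 = 8 -> I
  Z (position 25) -> position (25-6) mod 26 = 19 -> T
  N (position 13) -> position (13-6) mod 26 = 7 -> H
  S (position 18) -> position (18-6) mod 26 = 12 -> M
Decrypted message: ALGORITHM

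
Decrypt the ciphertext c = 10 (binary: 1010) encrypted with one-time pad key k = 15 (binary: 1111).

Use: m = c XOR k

Step 1: XOR ciphertext with key:
  Ciphertext: 1010
  Key:        1111
  XOR:        0101
Step 2: Plaintext = 0101 = 5 in decimal.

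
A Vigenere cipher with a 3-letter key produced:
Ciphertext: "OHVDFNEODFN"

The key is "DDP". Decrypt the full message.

Step 1: Key 'DDP' has length 3. Extended key: DDPDDPDDPDD
Step 2: Decrypt each position:
  O(14) - D(3) = 11 = L
  H(7) - D(3) = 4 = E
  V(21) - P(15) = 6 = G
  D(3) - D(3) = 0 = A
  F(5) - D(3) = 2 = C
  N(13) - P(15) = 24 = Y
  E(4) - D(3) = 1 = B
  O(14) - D(3) = 11 = L
  D(3) - P(15) = 14 = O
  F(5) - D(3) = 2 = C
  N(13) - D(3) = 10 = K
Plaintext: LEGACYBLOCK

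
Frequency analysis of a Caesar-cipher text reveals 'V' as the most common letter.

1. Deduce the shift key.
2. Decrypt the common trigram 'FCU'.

Step 1: In English, 'E' is the most frequent letter (12.7%).
Step 2: The most frequent ciphertext letter is 'V' (position 21).
Step 3: Shift = (21 - 4) mod 26 = 17.
Step 4: Decrypt 'FCU' by shifting back 17:
  F -> O
  C -> L
  U -> D
Step 5: 'FCU' decrypts to 'OLD'.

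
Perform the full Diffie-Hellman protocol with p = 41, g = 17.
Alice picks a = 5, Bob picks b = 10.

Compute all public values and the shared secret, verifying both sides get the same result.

Step 1: A = g^a mod p = 17^5 mod 41 = 27.
Step 2: B = g^b mod p = 17^10 mod 41 = 32.
Step 3: Alice computes s = B^a mod p = 32^5 mod 41 = 32.
Step 4: Bob computes s = A^b mod p = 27^10 mod 41 = 32.
Both sides agree: shared secret = 32.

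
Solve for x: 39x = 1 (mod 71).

Step 1: We need x such that 39 * x = 1 (mod 71).
Step 2: Using the extended Euclidean algorithm or trial:
  39 * 51 = 1989 = 28 * 71 + 1.
Step 3: Since 1989 mod 71 = 1, the inverse is x = 51.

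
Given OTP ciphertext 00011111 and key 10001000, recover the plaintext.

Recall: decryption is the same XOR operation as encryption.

Step 1: XOR ciphertext with key:
  Ciphertext: 00011111
  Key:        10001000
  XOR:        10010111
Step 2: Plaintext = 10010111 = 151 in decimal.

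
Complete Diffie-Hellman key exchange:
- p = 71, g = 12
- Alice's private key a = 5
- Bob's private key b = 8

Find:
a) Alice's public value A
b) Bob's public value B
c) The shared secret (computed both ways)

Step 1: A = g^a mod p = 12^5 mod 71 = 48.
Step 2: B = g^b mod p = 12^8 mod 71 = 16.
Step 3: Alice computes s = B^a mod p = 16^5 mod 71 = 48.
Step 4: Bob computes s = A^b mod p = 48^8 mod 71 = 48.
Both sides agree: shared secret = 48.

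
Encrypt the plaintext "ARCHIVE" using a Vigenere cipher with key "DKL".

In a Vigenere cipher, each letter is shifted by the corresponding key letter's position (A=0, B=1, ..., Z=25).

Step 1: Repeat key to match plaintext length:
  Plaintext: ARCHIVE
  Key:       DKLDKLD
Step 2: Encrypt each letter:
  A(0) + D(3) = (0+3) mod 26 = 3 = D
  R(17) + K(10) = (17+10) mod 26 = 1 = B
  C(2) + L(11) = (2+11) mod 26 = 13 = N
  H(7) + D(3) = (7+3) mod 26 = 10 = K
  I(8) + K(10) = (8+10) mod 26 = 18 = S
  V(21) + L(11) = (21+11) mod 26 = 6 = G
  E(4) + D(3) = (4+3) mod 26 = 7 = H
Ciphertext: DBNKSGH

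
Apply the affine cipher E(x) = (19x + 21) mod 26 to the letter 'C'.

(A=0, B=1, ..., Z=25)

Step 1: Convert 'C' to number: x = 2.
Step 2: E(2) = (19 * 2 + 21) mod 26 = 59 mod 26 = 7.
Step 3: Convert 7 back to letter: H.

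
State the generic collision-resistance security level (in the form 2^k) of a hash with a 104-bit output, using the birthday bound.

Step 1: The birthday paradox gives collision probability ~50% after sqrt(2^n) = 2^(n/2) hashes.
Step 2: For 104-bit output: 2^(104/2) = 2^52.
Step 3: Approximately 2^52 hash computations needed.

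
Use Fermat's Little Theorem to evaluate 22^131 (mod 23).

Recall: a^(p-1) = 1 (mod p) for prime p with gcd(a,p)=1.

Step 1: Since 23 is prime, by Fermat's Little Theorem: 22^22 = 1 (mod 23).
Step 2: Reduce exponent: 131 mod 22 = 21.
Step 3: So 22^131 = 22^21 (mod 23).
Step 4: 22^21 mod 23 = 22.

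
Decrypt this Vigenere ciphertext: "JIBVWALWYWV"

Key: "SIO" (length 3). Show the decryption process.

Step 1: Key 'SIO' has length 3. Extended key: SIOSIOSIOSI
Step 2: Decrypt each position:
  J(9) - S(18) = 17 = R
  I(8) - I(8) = 0 = A
  B(1) - O(14) = 13 = N
  V(21) - S(18) = 3 = D
  W(22) - I(8) = 14 = O
  A(0) - O(14) = 12 = M
  L(11) - S(18) = 19 = T
  W(22) - I(8) = 14 = O
  Y(24) - O(14) = 10 = K
  W(22) - S(18) = 4 = E
  V(21) - I(8) = 13 = N
Plaintext: RANDOMTOKEN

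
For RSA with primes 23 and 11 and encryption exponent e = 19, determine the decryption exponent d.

Step 1: n = 23 * 11 = 253.
Step 2: phi(n) = 22 * 10 = 220.
Step 3: Find d such that 19 * d = 1 (mod 220).
Step 4: d = 19^(-1) mod 220 = 139.
Verification: 19 * 139 = 2641 = 12 * 220 + 1.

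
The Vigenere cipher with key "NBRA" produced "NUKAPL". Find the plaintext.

Step 1: Extend key: NBRANB
Step 2: Decrypt each letter (c - k) mod 26:
  N(13) - N(13) = (13-13) mod 26 = 0 = A
  U(20) - B(1) = (20-1) mod 26 = 19 = T
  K(10) - R(17) = (10-17) mod 26 = 19 = T
  A(0) - A(0) = (0-0) mod 26 = 0 = A
  P(15) - N(13) = (15-13) mod 26 = 2 = C
  L(11) - B(1) = (11-1) mod 26 = 10 = K
Plaintext: ATTACK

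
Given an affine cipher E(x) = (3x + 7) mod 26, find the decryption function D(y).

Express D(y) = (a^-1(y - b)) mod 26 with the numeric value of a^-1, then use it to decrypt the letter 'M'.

Step 1: Find a^-1, the modular inverse of 3 mod 26.
Step 2: We need 3 * a^-1 = 1 (mod 26).
Step 3: 3 * 9 = 27 = 1 * 26 + 1, so a^-1 = 9.
Step 4: D(y) = 9(y - 7) mod 26.
Step 5: Apply to 'M' (y = 12): D(12) = 9 * (12 - 7) mod 26 = 9 * 5 mod 26 = 19 -> 'T'.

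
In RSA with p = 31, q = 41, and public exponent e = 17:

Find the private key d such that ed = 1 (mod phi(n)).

Step 1: n = 31 * 41 = 1271.
Step 2: phi(n) = 30 * 40 = 1200.
Step 3: Find d such that 17 * d = 1 (mod 1200).
Step 4: d = 17^(-1) mod 1200 = 353.
Verification: 17 * 353 = 6001 = 5 * 1200 + 1.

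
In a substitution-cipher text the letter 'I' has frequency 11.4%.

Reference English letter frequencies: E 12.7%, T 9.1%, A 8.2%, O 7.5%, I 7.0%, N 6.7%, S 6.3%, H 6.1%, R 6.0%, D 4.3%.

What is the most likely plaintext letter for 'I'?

Step 1: The observed frequency is 11.4%.
Step 2: Compare with English frequencies:
  E: 12.7% (difference: 1.3%) <-- closest
  T: 9.1% (difference: 2.3%)
  A: 8.2% (difference: 3.2%)
  O: 7.5% (difference: 3.9%)
  I: 7.0% (difference: 4.4%)
  N: 6.7% (difference: 4.7%)
  S: 6.3% (difference: 5.1%)
  H: 6.1% (difference: 5.3%)
  R: 6.0% (difference: 5.4%)
  D: 4.3% (difference: 7.1%)
Step 3: 'I' most likely represents 'E' (frequency 12.7%).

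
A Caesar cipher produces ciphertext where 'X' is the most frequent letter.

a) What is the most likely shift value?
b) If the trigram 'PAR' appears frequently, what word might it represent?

Step 1: In English, 'E' is the most frequent letter (12.7%).
Step 2: The most frequent ciphertext letter is 'X' (position 23).
Step 3: Shift = (23 - 4) mod 26 = 19.
Step 4: Decrypt 'PAR' by shifting back 19:
  P -> W
  A -> H
  R -> Y
Step 5: 'PAR' decrypts to 'WHY'.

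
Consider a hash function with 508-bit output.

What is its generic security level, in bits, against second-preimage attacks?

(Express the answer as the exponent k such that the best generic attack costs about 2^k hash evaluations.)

Step 1: The hash has a 508-bit output.
Step 2: Second-preimage resistance means: given a specific input x, it should be infeasible to find a different y with h(y) = h(x).
With a 508-bit output, a generic search for a second preimage costs about 2^508 evaluations (each trial matches the fixed target with probability 2^-508).
Step 3: Security level = 508 bits.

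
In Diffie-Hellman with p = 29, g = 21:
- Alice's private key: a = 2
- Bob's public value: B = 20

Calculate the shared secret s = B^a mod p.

Step 1: s = B^a mod p = 20^2 mod 29.
  20^1 mod 29 = 20
  20^2 mod 29 = (20 * 20) mod 29 = 23
Result: shared secret = 23.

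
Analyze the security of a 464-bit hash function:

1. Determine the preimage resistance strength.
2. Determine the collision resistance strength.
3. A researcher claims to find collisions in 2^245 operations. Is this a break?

Step 1: Preimage resistance requires brute-force of 2^464 operations.
Step 2: Collision resistance (birthday bound) = 2^(464/2) = 2^232.
Step 3: The claimed attack costs 2^245 operations.
Step 4: Since 2^245 >= 2^232, the claimed attack is no faster than the generic birthday attack, so this does not break collision resistance.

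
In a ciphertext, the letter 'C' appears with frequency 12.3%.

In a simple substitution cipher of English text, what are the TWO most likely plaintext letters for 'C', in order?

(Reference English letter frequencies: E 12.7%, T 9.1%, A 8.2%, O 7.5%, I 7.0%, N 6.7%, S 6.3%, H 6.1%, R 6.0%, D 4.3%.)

Step 1: Observed frequency of 'C' is 12.3%.
Step 2: Compute distances to each reference frequency and sort:
  E (12.7%): difference = 0.4% <-- BEST
  T (9.1%): difference = 3.2% <-- RUNNER-UP
  A (8.2%): difference = 4.1%
  O (7.5%): difference = 4.8%
  I (7.0%): difference = 5.3%
Step 3: Most likely is 'E' (12.7%, diff 0.4%); second most likely is 'T' (9.1%, diff 3.2%).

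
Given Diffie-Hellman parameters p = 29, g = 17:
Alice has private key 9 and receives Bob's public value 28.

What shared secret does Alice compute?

Step 1: s = B^a mod p = 28^9 mod 29.
  28^1 mod 29 = 28
  28^2 mod 29 = (28 * 28) mod 29 = 1
  28^3 mod 29 = (1 * 28) mod 29 = 28
  28^4 mod 29 = (28 * 28) mod 29 = 1
  28^5 mod 29 = (1 * 28) mod 29 = 28
  28^6 mod 29 = (28 * 28) mod 29 = 1
  28^7 mod 29 = (1 * 28) mod 29 = 28
  28^8 mod 29 = (28 * 28) mod 29 = 1
  28^9 mod 29 = (1 * 28) mod 29 = 28
Result: shared secret = 28.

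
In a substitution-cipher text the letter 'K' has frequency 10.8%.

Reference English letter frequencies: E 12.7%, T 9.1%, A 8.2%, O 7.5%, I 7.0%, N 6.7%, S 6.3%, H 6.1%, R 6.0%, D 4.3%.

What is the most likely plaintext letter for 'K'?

Step 1: The observed frequency is 10.8%.
Step 2: Compare with English frequencies:
  E: 12.7% (difference: 1.9%)
  T: 9.1% (difference: 1.7%) <-- closest
  A: 8.2% (difference: 2.6%)
  O: 7.5% (difference: 3.3%)
  I: 7.0% (difference: 3.8%)
  N: 6.7% (difference: 4.1%)
  S: 6.3% (difference: 4.5%)
  H: 6.1% (difference: 4.7%)
  R: 6.0% (difference: 4.8%)
  D: 4.3% (difference: 6.5%)
Step 3: 'K' most likely represents 'T' (frequency 9.1%).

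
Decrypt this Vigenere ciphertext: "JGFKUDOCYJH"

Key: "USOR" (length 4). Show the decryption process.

Step 1: Key 'USOR' has length 4. Extended key: USORUSORUSO
Step 2: Decrypt each position:
  J(9) - U(20) = 15 = P
  G(6) - S(18) = 14 = O
  F(5) - O(14) = 17 = R
  K(10) - R(17) = 19 = T
  U(20) - U(20) = 0 = A
  D(3) - S(18) = 11 = L
  O(14) - O(14) = 0 = A
  C(2) - R(17) = 11 = L
  Y(24) - U(20) = 4 = E
  J(9) - S(18) = 17 = R
  H(7) - O(14) = 19 = T
Plaintext: PORTALALERT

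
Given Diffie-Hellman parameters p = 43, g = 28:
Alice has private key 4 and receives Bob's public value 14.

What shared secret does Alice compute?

Step 1: s = B^a mod p = 14^4 mod 43.
  14^1 mod 43 = 14
  14^2 mod 43 = (14 * 14) mod 43 = 24
  14^3 mod 43 = (24 * 14) mod 43 = 35
  14^4 mod 43 = (35 * 14) mod 43 = 17
Result: shared secret = 17.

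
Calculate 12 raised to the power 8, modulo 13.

Step 1: Compute 12^8 mod 13 step by step, reducing modulo 13 at each step.
  12^1 mod 13 = 12
  12^2 mod 13 = (12 * 12) mod 13 = 1
  12^3 mod 13 = (1 * 12) mod 13 = 12
  12^4 mod 13 = (12 * 12) mod 13 = 1
  12^5 mod 13 = (1 * 12) mod 13 = 12
  12^6 mod 13 = (12 * 12) mod 13 = 1
  12^7 mod 13 = (1 * 12) mod 13 = 12
  12^8 mod 13 = (12 * 12) mod 13 = 1
Step 2: Result = 1.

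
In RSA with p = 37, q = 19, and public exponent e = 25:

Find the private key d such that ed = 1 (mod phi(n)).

Step 1: n = 37 * 19 = 703.
Step 2: phi(n) = 36 * 18 = 648.
Step 3: Find d such that 25 * d = 1 (mod 648).
Step 4: d = 25^(-1) mod 648 = 337.
Verification: 25 * 337 = 8425 = 13 * 648 + 1.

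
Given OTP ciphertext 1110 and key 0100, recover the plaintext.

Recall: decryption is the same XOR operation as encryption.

Step 1: XOR ciphertext with key:
  Ciphertext: 1110
  Key:        0100
  XOR:        1010
Step 2: Plaintext = 1010 = 10 in decimal.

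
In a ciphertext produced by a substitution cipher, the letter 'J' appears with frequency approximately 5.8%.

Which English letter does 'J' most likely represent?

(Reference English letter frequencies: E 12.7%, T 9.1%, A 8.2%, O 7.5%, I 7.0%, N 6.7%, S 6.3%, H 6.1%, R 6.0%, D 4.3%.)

Step 1: The observed frequency is 5.8%.
Step 2: Compare with English frequencies:
  E: 12.7% (difference: 6.9%)
  T: 9.1% (difference: 3.3%)
  A: 8.2% (difference: 2.4%)
  O: 7.5% (difference: 1.7%)
  I: 7.0% (difference: 1.2%)
  N: 6.7% (difference: 0.9%)
  S: 6.3% (difference: 0.5%)
  H: 6.1% (difference: 0.3%)
  R: 6.0% (difference: 0.2%) <-- closest
  D: 4.3% (difference: 1.5%)
Step 3: 'J' most likely represents 'R' (frequency 6.0%).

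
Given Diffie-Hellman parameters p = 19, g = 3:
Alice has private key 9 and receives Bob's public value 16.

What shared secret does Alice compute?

Step 1: s = B^a mod p = 16^9 mod 19.
  16^1 mod 19 = 16
  16^2 mod 19 = (16 * 16) mod 19 = 9
  16^3 mod 19 = (9 * 16) mod 19 = 11
  16^4 mod 19 = (11 * 16) mod 19 = 5
  16^5 mod 19 = (5 * 16) mod 19 = 4
  16^6 mod 19 = (4 * 16) mod 19 = 7
  16^7 mod 19 = (7 * 16) mod 19 = 17
  16^8 mod 19 = (17 * 16) mod 19 = 6
  16^9 mod 19 = (6 * 16) mod 19 = 1
Result: shared secret = 1.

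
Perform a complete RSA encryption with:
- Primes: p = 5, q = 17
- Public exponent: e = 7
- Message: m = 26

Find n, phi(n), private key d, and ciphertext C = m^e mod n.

Step 1: n = 5 * 17 = 85.
Step 2: phi(n) = (5-1)(17-1) = 4 * 16 = 64.
Step 3: Find d = 7^(-1) mod 64 = 55.
  Verify: 7 * 55 = 385 = 1 (mod 64).
Step 4: C = 26^7 mod 85 = 36.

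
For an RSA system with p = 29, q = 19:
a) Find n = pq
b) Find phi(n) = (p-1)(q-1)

Step 1: n = p * q = 29 * 19 = 551.
Step 2: phi(n) = (p-1)(q-1) = 28 * 18 = 504.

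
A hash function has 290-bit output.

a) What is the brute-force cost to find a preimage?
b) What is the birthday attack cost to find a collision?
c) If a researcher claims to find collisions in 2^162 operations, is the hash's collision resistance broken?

Step 1: Preimage resistance requires brute-force of 2^290 operations.
Step 2: Collision resistance (birthday bound) = 2^(290/2) = 2^145.
Step 3: The claimed attack costs 2^162 operations.
Step 4: Since 2^162 >= 2^145, the claimed attack is no faster than the generic birthday attack, so this does not break collision resistance.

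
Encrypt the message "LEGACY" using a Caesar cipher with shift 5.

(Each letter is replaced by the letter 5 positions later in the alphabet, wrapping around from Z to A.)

Step 1: For each letter, shift forward by 5 positions (mod 26).
  L (position 11) -> position (11+5) mod 26 = 16 -> Q
  E (position 4) -> position (4+5) mod 26 = 9 -> J
  G (position 6) -> position (6+5) mod 26 = 11 -> L
  A (position 0) -> position (0+5) mod 26 = 5 -> F
  C (position 2) -> position (2+5) mod 26 = 7 -> H
  Y (position 24) -> position (24+5) mod 26 = 3 -> D
Result: QJLFHD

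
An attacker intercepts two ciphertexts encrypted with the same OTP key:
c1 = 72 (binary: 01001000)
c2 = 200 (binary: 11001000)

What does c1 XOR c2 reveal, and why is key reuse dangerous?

Step 1: c1 XOR c2 = (m1 XOR k) XOR (m2 XOR k).
Step 2: By XOR associativity/commutativity: = m1 XOR m2 XOR k XOR k = m1 XOR m2.
Step 3: 01001000 XOR 11001000 = 10000000 = 128.
Step 4: The key cancels out! An attacker learns m1 XOR m2 = 128, revealing the relationship between plaintexts.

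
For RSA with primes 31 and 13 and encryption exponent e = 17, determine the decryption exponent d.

Step 1: n = 31 * 13 = 403.
Step 2: phi(n) = 30 * 12 = 360.
Step 3: Find d such that 17 * d = 1 (mod 360).
Step 4: d = 17^(-1) mod 360 = 233.
Verification: 17 * 233 = 3961 = 11 * 360 + 1.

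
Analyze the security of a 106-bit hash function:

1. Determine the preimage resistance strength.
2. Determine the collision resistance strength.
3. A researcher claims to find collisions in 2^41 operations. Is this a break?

Step 1: Preimage resistance requires brute-force of 2^106 operations.
Step 2: Collision resistance (birthday bound) = 2^(106/2) = 2^53.
Step 3: The claimed attack costs 2^41 operations.
Step 4: Since 2^41 < 2^53, the claimed attack beats the generic birthday bound, so collision resistance is broken.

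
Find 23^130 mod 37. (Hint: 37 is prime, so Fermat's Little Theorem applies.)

Step 1: Since 37 is prime, by Fermat's Little Theorem: 23^36 = 1 (mod 37).
Step 2: Reduce exponent: 130 mod 36 = 22.
Step 3: So 23^130 = 23^22 (mod 37).
Step 4: 23^22 mod 37 = 27.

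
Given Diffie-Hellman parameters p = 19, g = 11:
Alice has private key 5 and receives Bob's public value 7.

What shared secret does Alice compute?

Step 1: s = B^a mod p = 7^5 mod 19.
  7^1 mod 19 = 7
  7^2 mod 19 = (7 * 7) mod 19 = 11
  7^3 mod 19 = (11 * 7) mod 19 = 1
  7^4 mod 19 = (1 * 7) mod 19 = 7
  7^5 mod 19 = (7 * 7) mod 19 = 11
Result: shared secret = 11.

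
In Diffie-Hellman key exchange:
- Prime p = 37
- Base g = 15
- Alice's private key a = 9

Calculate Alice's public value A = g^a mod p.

Step 1: A = g^a mod p = 15^9 mod 37.
  15^1 mod 37 = 15
  15^2 mod 37 = (15 * 15) mod 37 = 3
  15^3 mod 37 = (3 * 15) mod 37 = 8
  15^4 mod 37 = (8 * 15) mod 37 = 9
  15^5 mod 37 = (9 * 15) mod 37 = 24
  15^6 mod 37 = (24 * 15) mod 37 = 27
  15^7 mod 37 = (27 * 15) mod 37 = 35
  15^8 mod 37 = (35 * 15) mod 37 = 7
  15^9 mod 37 = (7 * 15) mod 37 = 31
Result: A = 31.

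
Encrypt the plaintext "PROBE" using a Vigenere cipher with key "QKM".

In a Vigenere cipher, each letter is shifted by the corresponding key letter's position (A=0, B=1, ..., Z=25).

Step 1: Repeat key to match plaintext length:
  Plaintext: PROBE
  Key:       QKMQK
Step 2: Encrypt each letter:
  P(15) + Q(16) = (15+16) mod 26 = 5 = F
  R(17) + K(10) = (17+10) mod 26 = 1 = B
  O(14) + M(12) = (14+12) mod 26 = 0 = A
  B(1) + Q(16) = (1+16) mod 26 = 17 = R
  E(4) + K(10) = (4+10) mod 26 = 14 = O
Ciphertext: FBARO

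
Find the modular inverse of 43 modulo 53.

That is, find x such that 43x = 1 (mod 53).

Step 1: We need x such that 43 * x = 1 (mod 53).
Step 2: Using the extended Euclidean algorithm or trial:
  43 * 37 = 1591 = 30 * 53 + 1.
Step 3: Since 1591 mod 53 = 1, the inverse is x = 37.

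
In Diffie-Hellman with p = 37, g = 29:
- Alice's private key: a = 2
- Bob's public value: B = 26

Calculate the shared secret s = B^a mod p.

Step 1: s = B^a mod p = 26^2 mod 37.
  26^1 mod 37 = 26
  26^2 mod 37 = (26 * 26) mod 37 = 10
Result: shared secret = 10.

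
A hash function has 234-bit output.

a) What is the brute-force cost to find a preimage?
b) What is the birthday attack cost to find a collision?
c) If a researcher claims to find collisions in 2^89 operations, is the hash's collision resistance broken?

Step 1: Preimage resistance requires brute-force of 2^234 operations.
Step 2: Collision resistance (birthday bound) = 2^(234/2) = 2^117.
Step 3: The claimed attack costs 2^89 operations.
Step 4: Since 2^89 < 2^117, the claimed attack beats the generic birthday bound, so collision resistance is broken.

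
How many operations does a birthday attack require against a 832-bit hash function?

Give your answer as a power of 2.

Step 1: The birthday paradox gives collision probability ~50% after sqrt(2^n) = 2^(n/2) hashes.
Step 2: For 832-bit output: 2^(832/2) = 2^416.
Step 3: Approximately 2^416 hash computations needed.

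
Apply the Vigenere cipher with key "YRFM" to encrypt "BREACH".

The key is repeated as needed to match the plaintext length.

Step 1: Repeat key to match plaintext length:
  Plaintext: BREACH
  Key:       YRFMYR
Step 2: Encrypt each letter:
  B(1) + Y(24) = (1+24) mod 26 = 25 = Z
  R(17) + R(17) = (17+17) mod 26 = 8 = I
  E(4) + F(5) = (4+5) mod 26 = 9 = J
  A(0) + M(12) = (0+12) mod 26 = 12 = M
  C(2) + Y(24) = (2+24) mod 26 = 0 = A
  H(7) + R(17) = (7+17) mod 26 = 24 = Y
Ciphertext: ZIJMAY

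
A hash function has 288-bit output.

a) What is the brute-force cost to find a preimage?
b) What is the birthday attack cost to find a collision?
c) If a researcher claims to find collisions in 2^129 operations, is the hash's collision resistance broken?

Step 1: Preimage resistance requires brute-force of 2^288 operations.
Step 2: Collision resistance (birthday bound) = 2^(288/2) = 2^144.
Step 3: The claimed attack costs 2^129 operations.
Step 4: Since 2^129 < 2^144, the claimed attack beats the generic birthday bound, so collision resistance is broken.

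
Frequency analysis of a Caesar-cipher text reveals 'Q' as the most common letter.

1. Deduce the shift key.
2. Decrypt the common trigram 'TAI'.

Step 1: In English, 'E' is the most frequent letter (12.7%).
Step 2: The most frequent ciphertext letter is 'Q' (position 16).
Step 3: Shift = (16 - 4) mod 26 = 12.
Step 4: Decrypt 'TAI' by shifting back 12:
  T -> H
  A -> O
  I -> W
Step 5: 'TAI' decrypts to 'HOW'.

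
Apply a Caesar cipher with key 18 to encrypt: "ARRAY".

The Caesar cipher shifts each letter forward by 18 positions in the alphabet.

Step 1: For each letter, shift forward by 18 positions (mod 26).
  A (position 0) -> position (0+18) mod 26 = 18 -> S
  R (position 17) -> position (17+18) mod 26 = 9 -> J
  R (position 17) -> position (17+18) mod 26 = 9 -> J
  A (position 0) -> position (0+18) mod 26 = 18 -> S
  Y (position 24) -> position (24+18) mod 26 = 16 -> Q
Result: SJJSQ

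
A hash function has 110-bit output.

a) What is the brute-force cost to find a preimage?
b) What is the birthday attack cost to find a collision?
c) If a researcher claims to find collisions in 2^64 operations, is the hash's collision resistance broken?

Step 1: Preimage resistance requires brute-force of 2^110 operations.
Step 2: Collision resistance (birthday bound) = 2^(110/2) = 2^55.
Step 3: The claimed attack costs 2^64 operations.
Step 4: Since 2^64 >= 2^55, the claimed attack is no faster than the generic birthday attack, so this does not break collision resistance.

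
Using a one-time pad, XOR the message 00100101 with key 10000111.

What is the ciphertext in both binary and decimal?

Step 1: Write out the XOR operation bit by bit:
  Message: 00100101
  Key:     10000111
  XOR:     10100010
Step 2: Convert to decimal: 10100010 = 162.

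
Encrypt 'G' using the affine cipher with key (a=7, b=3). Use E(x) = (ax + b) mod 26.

Step 1: Convert 'G' to number: x = 6.
Step 2: E(6) = (7 * 6 + 3) mod 26 = 45 mod 26 = 19.
Step 3: Convert 19 back to letter: T.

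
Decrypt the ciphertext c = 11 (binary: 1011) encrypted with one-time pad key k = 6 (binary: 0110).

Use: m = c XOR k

Step 1: XOR ciphertext with key:
  Ciphertext: 1011
  Key:        0110
  XOR:        1101
Step 2: Plaintext = 1101 = 13 in decimal.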